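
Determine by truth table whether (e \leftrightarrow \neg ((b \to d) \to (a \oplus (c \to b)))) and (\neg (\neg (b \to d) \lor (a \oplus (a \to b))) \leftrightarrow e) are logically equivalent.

not equivalent

a | b | c | d | e | φ | ψ
- | - | - | - | - | - | -
T | T | T | T | T | T | T
T | T | T | T | F | F | F
T | T | T | F | T | F | F
T | T | T | F | F | T | T
T | T | F | T | T | T | T
T | T | F | T | F | F | F
T | T | F | F | T | F | F
T | T | F | F | F | T | T
T | F | T | T | T | F | F
T | F | T | T | F | T | T
T | F | T | F | T | F | F
T | F | T | F | F | T | T
T | F | F | T | T | T | F
T | F | F | T | F | F | T
T | F | F | F | T | T | F
T | F | F | F | F | F | T
F | T | T | T | T | F | F
F | T | T | T | F | T | T
F | T | T | F | T | F | F
F | T | T | F | F | T | T
F | T | F | T | T | F | F
F | T | F | T | F | T | T
F | T | F | F | T | F | F
F | T | F | F | F | T | T
F | F | T | T | T | T | F
F | F | T | T | F | F | T
F | F | T | F | T | T | F
F | F | T | F | F | F | T
F | F | F | T | T | F | F
F | F | F | T | F | T | T
F | F | F | F | T | F | F
F | F | F | F | F | T | T
The columns differ at a=T, b=F, c=F, d=T, e=T (φ=T, ψ=F), so they are not equivalent.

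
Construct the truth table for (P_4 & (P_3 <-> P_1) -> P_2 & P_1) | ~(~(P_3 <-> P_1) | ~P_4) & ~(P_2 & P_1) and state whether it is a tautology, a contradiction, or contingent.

tautology

 P_1    P_2    P_3    P_4      (P_3 <-> P_1)  (P_4 & (P_3 <-> P_1))  (P_2 & P_1)  ~(P_3 <-> P_1)   ~P_4  (~(P_3 <-> P_1) | ~P_4)  ~(~(P_3 <-> P_1) | ~P_4)  ~(P_2 & P_1)    φ  
 True   True   True   True          True               True              True         False       False           False                     True               False       True
 True   True   True  False          True              False              True         False        True            True                    False               False       True
 True   True  False   True         False              False              True          True       False            True                    False               False       True
 True   True  False  False         False              False              True          True        True            True                    False               False       True
 True  False   True   True          True               True             False         False       False           False                     True                True       True
 True  False   True  False          True              False             False         False        True            True                    False                True       True
 True  False  False   True         False              False             False          True       False            True                    False                True       True
 True  False  False  False         False              False             False          True        True            True                    False                True       True
False   True   True   True         False              False             False          True       False            True                    False                True       True
False   True   True  False         False              False             False          True        True            True                    False                True       True
False   True  False   True          True               True             False         False       False           False                     True                True       True
False   True  False  False          True              False             False         False        True            True                    False                True       True
False  False   True   True         False              False             False          True       False            True                    False                True       True
False  False   True  False         False              False             False          True        True            True                    False                True       True
False  False  False   True          True               True             False         False       False           False                     True                True       True
False  False  False  False          True              False             False         False        True            True                    False                True       True
Every row is True, so the formula is a tautology.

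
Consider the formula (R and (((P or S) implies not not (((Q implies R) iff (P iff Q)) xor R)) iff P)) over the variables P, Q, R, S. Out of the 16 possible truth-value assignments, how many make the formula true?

3

P | Q | R | S || (P or S) | (Q implies R) | (P iff Q) | φ
F | F | F | F ||    F     |       T       |     T     | F
F | F | F | T ||    T     |       T       |     T     | F
F | F | T | F ||    F     |       T       |     T     | F
F | F | T | T ||    T     |       T       |     T     | T
F | T | F | F ||    F     |       F       |     F     | F
F | T | F | T ||    T     |       F       |     F     | F
F | T | T | F ||    F     |       T       |     F     | F
F | T | T | T ||    T     |       T       |     F     | F
T | F | F | F ||    T     |       T       |     F     | F
T | F | F | T ||    T     |       T       |     F     | F
T | F | T | F ||    T     |       T       |     F     | T
T | F | T | T ||    T     |       T       |     F     | T
T | T | F | F ||    T     |       F       |     T     | F
T | T | F | T ||    T     |       F       |     T     | F
T | T | T | F ||    T     |       T       |     T     | F
T | T | T | T ||    T     |       T       |     T     | F
The formula is true on 3 of the 16 rows.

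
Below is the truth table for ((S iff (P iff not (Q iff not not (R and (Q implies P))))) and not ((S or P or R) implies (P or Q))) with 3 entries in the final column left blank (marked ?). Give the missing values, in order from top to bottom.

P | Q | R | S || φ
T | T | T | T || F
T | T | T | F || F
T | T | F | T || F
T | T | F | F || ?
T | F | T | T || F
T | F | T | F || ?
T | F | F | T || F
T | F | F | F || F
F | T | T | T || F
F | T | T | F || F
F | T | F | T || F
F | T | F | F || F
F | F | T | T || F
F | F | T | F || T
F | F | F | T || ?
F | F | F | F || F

F, F, T

Row P=T, Q=T, R=F, S=F: (S iff (P iff not (Q iff not not (R and (Q implies P))))) = F, not ((S or P or R) implies (P or Q)) = F, so the formula = F.
Row P=T, Q=F, R=T, S=F: (S iff (P iff not (Q iff not not (R and (Q implies P))))) = F, not ((S or P or R) implies (P or Q)) = F, so the formula = F.
Row P=F, Q=F, R=F, S=T: (S iff (P iff not (Q iff not not (R and (Q implies P))))) = T, not ((S or P or R) implies (P or Q)) = T, so the formula = T.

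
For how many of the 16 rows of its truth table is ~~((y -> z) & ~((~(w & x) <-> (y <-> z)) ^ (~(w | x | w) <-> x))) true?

6

x | y | z | w | φ
- | - | - | - | -
1 | 1 | 1 | 1 | 1
1 | 1 | 1 | 0 | 0
1 | 1 | 0 | 1 | 0
1 | 1 | 0 | 0 | 0
1 | 0 | 1 | 1 | 0
1 | 0 | 1 | 0 | 1
1 | 0 | 0 | 1 | 1
1 | 0 | 0 | 0 | 0
0 | 1 | 1 | 1 | 1
0 | 1 | 1 | 0 | 0
0 | 1 | 0 | 1 | 0
0 | 1 | 0 | 0 | 0
0 | 0 | 1 | 1 | 0
0 | 0 | 1 | 0 | 1
0 | 0 | 0 | 1 | 1
0 | 0 | 0 | 0 | 0
The formula is true on 6 of the 16 rows.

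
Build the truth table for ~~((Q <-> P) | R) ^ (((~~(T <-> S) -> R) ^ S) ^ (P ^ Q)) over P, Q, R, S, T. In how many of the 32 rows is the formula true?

P | Q | R | S | T | φ
- | - | - | - | - | -
1 | 1 | 1 | 1 | 1 | 1
1 | 1 | 1 | 1 | 0 | 1
1 | 1 | 1 | 0 | 1 | 0
1 | 1 | 1 | 0 | 0 | 0
1 | 1 | 0 | 1 | 1 | 0
1 | 1 | 0 | 1 | 0 | 1
1 | 1 | 0 | 0 | 1 | 0
1 | 1 | 0 | 0 | 0 | 1
1 | 0 | 1 | 1 | 1 | 0
1 | 0 | 1 | 1 | 0 | 0
1 | 0 | 1 | 0 | 1 | 1
1 | 0 | 1 | 0 | 0 | 1
1 | 0 | 0 | 1 | 1 | 0
1 | 0 | 0 | 1 | 0 | 1
1 | 0 | 0 | 0 | 1 | 0
1 | 0 | 0 | 0 | 0 | 1
0 | 1 | 1 | 1 | 1 | 0
0 | 1 | 1 | 1 | 0 | 0
0 | 1 | 1 | 0 | 1 | 1
0 | 1 | 1 | 0 | 0 | 1
0 | 1 | 0 | 1 | 1 | 0
0 | 1 | 0 | 1 | 0 | 1
0 | 1 | 0 | 0 | 1 | 0
0 | 1 | 0 | 0 | 0 | 1
0 | 0 | 1 | 1 | 1 | 1
0 | 0 | 1 | 1 | 0 | 1
0 | 0 | 1 | 0 | 1 | 0
0 | 0 | 1 | 0 | 0 | 0
0 | 0 | 0 | 1 | 1 | 0
0 | 0 | 0 | 1 | 0 | 1
0 | 0 | 0 | 0 | 1 | 0
0 | 0 | 0 | 0 | 0 | 1
The formula is true on 16 of the 32 rows.

16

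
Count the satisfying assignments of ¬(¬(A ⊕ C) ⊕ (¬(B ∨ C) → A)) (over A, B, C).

3

A | B | C || ¬(¬(A ⊕ C) ⊕ (¬(B ∨ C) → A))
T | T | T ||              T              
T | T | F ||              F              
T | F | T ||              T              
T | F | F ||              F              
F | T | T ||              F              
F | T | F ||              T              
F | F | T ||              F              
F | F | F ||              F              
The formula is true on 3 of the 8 rows.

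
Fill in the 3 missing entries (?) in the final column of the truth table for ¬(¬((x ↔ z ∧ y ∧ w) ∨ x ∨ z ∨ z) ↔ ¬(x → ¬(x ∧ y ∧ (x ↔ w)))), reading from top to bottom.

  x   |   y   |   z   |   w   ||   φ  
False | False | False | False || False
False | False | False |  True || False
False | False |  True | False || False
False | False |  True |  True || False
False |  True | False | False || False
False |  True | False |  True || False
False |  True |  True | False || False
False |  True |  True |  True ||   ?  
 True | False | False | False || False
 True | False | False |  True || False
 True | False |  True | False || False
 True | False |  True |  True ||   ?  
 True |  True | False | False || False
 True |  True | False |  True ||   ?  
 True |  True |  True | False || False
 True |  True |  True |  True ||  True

False, False, True

Row x=False, y=True, z=True, w=True: ¬((x ↔ z ∧ y ∧ w) ∨ x ∨ z ∨ z) = False, ¬(x → ¬(x ∧ y ∧ (x ↔ w))) = False, (¬((x ↔ z ∧ y ∧ w) ∨ x ∨ z ∨ z) ↔ ¬(x → ¬(x ∧ y ∧ (x ↔ w)))) = True, so the formula = False.
Row x=True, y=False, z=True, w=True: ¬((x ↔ z ∧ y ∧ w) ∨ x ∨ z ∨ z) = False, ¬(x → ¬(x ∧ y ∧ (x ↔ w))) = False, (¬((x ↔ z ∧ y ∧ w) ∨ x ∨ z ∨ z) ↔ ¬(x → ¬(x ∧ y ∧ (x ↔ w)))) = True, so the formula = False.
Row x=True, y=True, z=False, w=True: ¬((x ↔ z ∧ y ∧ w) ∨ x ∨ z ∨ z) = False, ¬(x → ¬(x ∧ y ∧ (x ↔ w))) = True, (¬((x ↔ z ∧ y ∧ w) ∨ x ∨ z ∨ z) ↔ ¬(x → ¬(x ∧ y ∧ (x ↔ w)))) = False, so the formula = True.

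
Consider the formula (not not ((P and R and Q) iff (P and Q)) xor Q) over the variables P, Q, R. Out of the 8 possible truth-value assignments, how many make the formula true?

  P   |   Q   |   R   |   φ  
----- | ----- | ----- | -----
 True |  True |  True | False
 True |  True | False |  True
 True | False |  True |  True
 True | False | False |  True
False |  True |  True | False
False |  True | False | False
False | False |  True |  True
False | False | False |  True
The formula is true on 5 of the 8 rows.

5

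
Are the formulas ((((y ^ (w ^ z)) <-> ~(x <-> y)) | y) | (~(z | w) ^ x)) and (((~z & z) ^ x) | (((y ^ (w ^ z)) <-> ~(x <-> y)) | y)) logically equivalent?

not equivalent

x | y | z | w || φ | ψ
1 | 1 | 1 | 1 || 1 | 1
1 | 1 | 1 | 0 || 1 | 1
1 | 1 | 0 | 1 || 1 | 1
1 | 1 | 0 | 0 || 1 | 1
1 | 0 | 1 | 1 || 1 | 1
1 | 0 | 1 | 0 || 1 | 1
1 | 0 | 0 | 1 || 1 | 1
1 | 0 | 0 | 0 || 0 | 1
0 | 1 | 1 | 1 || 1 | 1
0 | 1 | 1 | 0 || 1 | 1
0 | 1 | 0 | 1 || 1 | 1
0 | 1 | 0 | 0 || 1 | 1
0 | 0 | 1 | 1 || 1 | 1
0 | 0 | 1 | 0 || 0 | 0
0 | 0 | 0 | 1 || 0 | 0
0 | 0 | 0 | 0 || 1 | 1
The columns differ at x=1, y=0, z=0, w=0 (φ=0, ψ=1), so they are not equivalent.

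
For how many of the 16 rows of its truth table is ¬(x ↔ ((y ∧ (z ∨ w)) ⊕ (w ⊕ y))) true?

8

x  y  z  w  |  (z ∨ w)  (y ∧ (z ∨ w))  (w ⊕ y)  ((y ∧ (z ∨ w)) ⊕ (w ⊕ y))  φ
0  0  0  0  |     0           0           0                 0              0
0  0  0  1  |     1           0           1                 1              1
0  0  1  0  |     1           0           0                 0              0
0  0  1  1  |     1           0           1                 1              1
0  1  0  0  |     0           0           1                 1              1
0  1  0  1  |     1           1           0                 1              1
0  1  1  0  |     1           1           1                 0              0
0  1  1  1  |     1           1           0                 1              1
1  0  0  0  |     0           0           0                 0              1
1  0  0  1  |     1           0           1                 1              0
1  0  1  0  |     1           0           0                 0              1
1  0  1  1  |     1           0           1                 1              0
1  1  0  0  |     0           0           1                 1              0
1  1  0  1  |     1           1           0                 1              0
1  1  1  0  |     1           1           1                 0              1
1  1  1  1  |     1           1           0                 1              0
The formula is true on 8 of the 16 rows.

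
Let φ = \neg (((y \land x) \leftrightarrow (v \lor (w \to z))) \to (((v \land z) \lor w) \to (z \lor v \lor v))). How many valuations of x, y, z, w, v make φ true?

x  y  z  w  v  |  φ
1  1  1  1  1  |  0
1  1  1  1  0  |  0
1  1  1  0  1  |  0
1  1  1  0  0  |  0
1  1  0  1  1  |  0
1  1  0  1  0  |  0
1  1  0  0  1  |  0
1  1  0  0  0  |  0
1  0  1  1  1  |  0
1  0  1  1  0  |  0
1  0  1  0  1  |  0
1  0  1  0  0  |  0
1  0  0  1  1  |  0
1  0  0  1  0  |  1
1  0  0  0  1  |  0
1  0  0  0  0  |  0
0  1  1  1  1  |  0
0  1  1  1  0  |  0
0  1  1  0  1  |  0
0  1  1  0  0  |  0
0  1  0  1  1  |  0
0  1  0  1  0  |  1
0  1  0  0  1  |  0
0  1  0  0  0  |  0
0  0  1  1  1  |  0
0  0  1  1  0  |  0
0  0  1  0  1  |  0
0  0  1  0  0  |  0
0  0  0  1  1  |  0
0  0  0  1  0  |  1
0  0  0  0  1  |  0
0  0  0  0  0  |  0
The formula is true on 3 of the 32 rows.

3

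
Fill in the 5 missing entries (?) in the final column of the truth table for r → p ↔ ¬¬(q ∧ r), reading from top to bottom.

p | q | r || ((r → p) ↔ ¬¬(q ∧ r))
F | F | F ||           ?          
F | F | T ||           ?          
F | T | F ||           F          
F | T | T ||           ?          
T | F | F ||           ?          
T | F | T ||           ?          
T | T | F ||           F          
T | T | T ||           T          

F, T, F, F, F

Row p=F, q=F, r=F: (r → p) = T, ¬¬(q ∧ r) = F, so ((r → p) ↔ ¬¬(q ∧ r)) = F.
Row p=F, q=F, r=T: (r → p) = F, ¬¬(q ∧ r) = F, so ((r → p) ↔ ¬¬(q ∧ r)) = T.
Row p=F, q=T, r=T: (r → p) = F, ¬¬(q ∧ r) = T, so ((r → p) ↔ ¬¬(q ∧ r)) = F.
Row p=T, q=F, r=F: (r → p) = T, ¬¬(q ∧ r) = F, so ((r → p) ↔ ¬¬(q ∧ r)) = F.
Row p=T, q=F, r=T: (r → p) = T, ¬¬(q ∧ r) = F, so ((r → p) ↔ ¬¬(q ∧ r)) = F.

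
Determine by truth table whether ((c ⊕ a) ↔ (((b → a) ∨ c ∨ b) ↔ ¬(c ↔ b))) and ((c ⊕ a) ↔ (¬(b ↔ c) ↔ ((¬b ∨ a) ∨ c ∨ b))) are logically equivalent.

equivalent

a | b | c | φ | ψ
- | - | - | - | -
0 | 0 | 0 | 1 | 1
0 | 0 | 1 | 1 | 1
0 | 1 | 0 | 0 | 0
0 | 1 | 1 | 0 | 0
1 | 0 | 0 | 0 | 0
1 | 0 | 1 | 0 | 0
1 | 1 | 0 | 1 | 1
1 | 1 | 1 | 1 | 1
The columns for φ and ψ agree on every row, so they are logically equivalent.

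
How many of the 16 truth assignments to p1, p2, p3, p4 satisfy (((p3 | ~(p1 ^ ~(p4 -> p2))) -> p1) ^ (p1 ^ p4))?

7

  p1     p2     p3     p4      (p4 -> p2)  ~(p4 -> p2)  (p1 ^ ~(p4 -> p2))  ~(p1 ^ ~(p4 -> p2))  (p3 | ~(p1 ^ ~(p4 -> p2)))  (p1 ^ p4)    φ  
False  False  False  False        True        False           False                 True                    True               False    False
False  False  False   True       False         True            True                False                   False                True    False
False  False   True  False        True        False           False                 True                    True               False    False
False  False   True   True       False         True            True                False                    True                True     True
False   True  False  False        True        False           False                 True                    True               False    False
False   True  False   True        True        False           False                 True                    True                True     True
False   True   True  False        True        False           False                 True                    True               False    False
False   True   True   True        True        False           False                 True                    True                True     True
 True  False  False  False        True        False            True                False                   False                True    False
 True  False  False   True       False         True           False                 True                    True               False     True
 True  False   True  False        True        False            True                False                    True                True    False
 True  False   True   True       False         True           False                 True                    True               False     True
 True   True  False  False        True        False            True                False                   False                True    False
 True   True  False   True        True        False            True                False                   False               False     True
 True   True   True  False        True        False            True                False                    True                True    False
 True   True   True   True        True        False            True                False                    True               False     True
The formula is true on 7 of the 16 rows.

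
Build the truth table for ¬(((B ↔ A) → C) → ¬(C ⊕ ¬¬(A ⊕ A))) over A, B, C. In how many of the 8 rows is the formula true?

4

A | B | C | (B ↔ A) | ((B ↔ A) → C) | (A ⊕ A) | ¬(A ⊕ A) | ¬¬(A ⊕ A) | (C ⊕ ¬¬(A ⊕ A)) | ¬(C ⊕ ¬¬(A ⊕ A)) | φ
- | - | - | ------- | ------------- | ------- | -------- | --------- | --------------- | ---------------- | -
1 | 1 | 1 |    1    |       1       |    0    |    1     |     0     |        1        |        0         | 1
1 | 1 | 0 |    1    |       0       |    0    |    1     |     0     |        0        |        1         | 0
1 | 0 | 1 |    0    |       1       |    0    |    1     |     0     |        1        |        0         | 1
1 | 0 | 0 |    0    |       1       |    0    |    1     |     0     |        0        |        1         | 0
0 | 1 | 1 |    0    |       1       |    0    |    1     |     0     |        1        |        0         | 1
0 | 1 | 0 |    0    |       1       |    0    |    1     |     0     |        0        |        1         | 0
0 | 0 | 1 |    1    |       1       |    0    |    1     |     0     |        1        |        0         | 1
0 | 0 | 0 |    1    |       0       |    0    |    1     |     0     |        0        |        1         | 0
The formula is true on 4 of the 8 rows.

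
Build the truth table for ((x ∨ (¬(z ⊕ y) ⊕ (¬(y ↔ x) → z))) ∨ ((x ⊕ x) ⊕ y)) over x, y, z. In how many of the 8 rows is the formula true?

7

x | y | z | (z ⊕ y) | ¬(z ⊕ y) | (y ↔ x) | ¬(y ↔ x) | (¬(y ↔ x) → z) | (¬(z ⊕ y) ⊕ (¬(y ↔ x) → z)) | (x ⊕ x) | ((x ⊕ x) ⊕ y) | φ
- | - | - | ------- | -------- | ------- | -------- | -------------- | --------------------------- | ------- | ------------- | -
0 | 0 | 0 |    0    |    1     |    1    |    0     |       1        |              0              |    0    |       0       | 0
0 | 0 | 1 |    1    |    0     |    1    |    0     |       1        |              1              |    0    |       0       | 1
0 | 1 | 0 |    1    |    0     |    0    |    1     |       0        |              0              |    0    |       1       | 1
0 | 1 | 1 |    0    |    1     |    0    |    1     |       1        |              0              |    0    |       1       | 1
1 | 0 | 0 |    0    |    1     |    0    |    1     |       0        |              1              |    0    |       0       | 1
1 | 0 | 1 |    1    |    0     |    0    |    1     |       1        |              1              |    0    |       0       | 1
1 | 1 | 0 |    1    |    0     |    1    |    0     |       1        |              1              |    0    |       1       | 1
1 | 1 | 1 |    0    |    1     |    1    |    0     |       1        |              0              |    0    |       1       | 1
The formula is true on 7 of the 8 rows.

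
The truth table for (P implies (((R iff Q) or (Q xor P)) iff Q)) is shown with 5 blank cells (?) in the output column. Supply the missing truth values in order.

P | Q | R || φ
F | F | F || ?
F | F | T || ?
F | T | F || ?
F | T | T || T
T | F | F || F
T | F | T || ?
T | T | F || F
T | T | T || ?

Row P=F, Q=F, R=F: (((R iff Q) or (Q xor P)) iff Q) = F, so the formula = T.
Row P=F, Q=F, R=T: (((R iff Q) or (Q xor P)) iff Q) = T, so the formula = T.
Row P=F, Q=T, R=F: (((R iff Q) or (Q xor P)) iff Q) = T, so the formula = T.
Row P=T, Q=F, R=T: (((R iff Q) or (Q xor P)) iff Q) = F, so the formula = F.
Row P=T, Q=T, R=T: (((R iff Q) or (Q xor P)) iff Q) = T, so the formula = T.

T, T, T, F, T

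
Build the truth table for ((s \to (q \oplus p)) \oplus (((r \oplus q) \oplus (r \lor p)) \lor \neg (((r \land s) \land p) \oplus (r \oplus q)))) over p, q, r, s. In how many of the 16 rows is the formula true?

5

p | q | r | s | φ
- | - | - | - | -
F | F | F | F | F
F | F | F | T | T
F | F | T | F | T
F | F | T | T | F
F | T | F | F | F
F | T | F | T | F
F | T | T | F | F
F | T | T | T | F
T | F | F | F | F
T | F | F | T | F
T | F | T | F | T
T | F | T | T | F
T | T | F | F | T
T | T | F | T | F
T | T | T | F | F
T | T | T | T | T
The formula is true on 5 of the 16 rows.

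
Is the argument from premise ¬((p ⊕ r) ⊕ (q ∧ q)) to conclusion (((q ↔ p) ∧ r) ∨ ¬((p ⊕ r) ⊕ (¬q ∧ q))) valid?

no

p  q  r  |  φ  ψ
1  1  1  |  0  1
1  1  0  |  1  0
1  0  1  |  1  1
1  0  0  |  0  0
0  1  1  |  1  0
0  1  0  |  0  1
0  0  1  |  0  1
0  0  0  |  1  1
At p=1, q=1, r=0 we have φ true but ψ false, so φ does not entail ψ.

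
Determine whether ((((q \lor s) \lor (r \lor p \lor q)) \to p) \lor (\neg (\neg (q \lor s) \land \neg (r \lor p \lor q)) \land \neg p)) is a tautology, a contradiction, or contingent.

p | q | r | s || (q \lor s) | (r \lor p \lor q) | \neg (q \lor s) | \neg (r \lor p \lor q) | \neg p | φ
T | T | T | T ||     T      |         T         |        F        |           F            |   F    | T
T | T | T | F ||     T      |         T         |        F        |           F            |   F    | T
T | T | F | T ||     T      |         T         |        F        |           F            |   F    | T
T | T | F | F ||     T      |         T         |        F        |           F            |   F    | T
T | F | T | T ||     T      |         T         |        F        |           F            |   F    | T
T | F | T | F ||     F      |         T         |        T        |           F            |   F    | T
T | F | F | T ||     T      |         T         |        F        |           F            |   F    | T
T | F | F | F ||     F      |         T         |        T        |           F            |   F    | T
F | T | T | T ||     T      |         T         |        F        |           F            |   T    | T
F | T | T | F ||     T      |         T         |        F        |           F            |   T    | T
F | T | F | T ||     T      |         T         |        F        |           F            |   T    | T
F | T | F | F ||     T      |         T         |        F        |           F            |   T    | T
F | F | T | T ||     T      |         T         |        F        |           F            |   T    | T
F | F | T | F ||     F      |         T         |        T        |           F            |   T    | T
F | F | F | T ||     T      |         F         |        F        |           T            |   T    | T
F | F | F | F ||     F      |         F         |        T        |           T            |   T    | T
Every row is T, so the formula is a tautology.

tautology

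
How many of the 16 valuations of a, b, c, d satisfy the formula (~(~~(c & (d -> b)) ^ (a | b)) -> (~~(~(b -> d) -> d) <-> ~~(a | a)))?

  a      b      c      d    |    φ  
 True   True   True   True  |   True
 True   True   True  False  |  False
 True   True  False   True  |   True
 True   True  False  False  |   True
 True  False   True   True  |   True
 True  False   True  False  |   True
 True  False  False   True  |   True
 True  False  False  False  |   True
False   True   True   True  |  False
False   True   True  False  |   True
False   True  False   True  |   True
False   True  False  False  |   True
False  False   True   True  |  False
False  False   True  False  |   True
False  False  False   True  |  False
False  False  False  False  |  False
The formula is true on 11 of the 16 rows.

11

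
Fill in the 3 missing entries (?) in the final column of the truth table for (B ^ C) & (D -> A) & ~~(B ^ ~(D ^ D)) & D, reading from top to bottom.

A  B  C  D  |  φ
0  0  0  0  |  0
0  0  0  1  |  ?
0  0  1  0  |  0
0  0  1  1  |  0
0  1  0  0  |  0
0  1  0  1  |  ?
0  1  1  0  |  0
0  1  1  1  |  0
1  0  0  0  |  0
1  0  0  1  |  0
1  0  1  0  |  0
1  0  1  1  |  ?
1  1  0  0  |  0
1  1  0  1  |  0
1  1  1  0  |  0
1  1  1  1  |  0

Row A=0, B=0, C=0, D=1: (B ^ C) = 0, ((D -> A) & ~~(B ^ ~(D ^ D))) = 0, so the formula = 0.
Row A=0, B=1, C=0, D=1: (B ^ C) = 1, ((D -> A) & ~~(B ^ ~(D ^ D))) = 0, so the formula = 0.
Row A=1, B=0, C=1, D=1: (B ^ C) = 1, ((D -> A) & ~~(B ^ ~(D ^ D))) = 1, so the formula = 1.

0, 0, 1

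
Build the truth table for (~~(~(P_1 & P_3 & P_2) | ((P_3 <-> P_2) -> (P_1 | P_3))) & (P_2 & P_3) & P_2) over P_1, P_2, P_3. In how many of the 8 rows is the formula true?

P_1  P_2  P_3  |  φ
 0    0    0   |  0
 0    0    1   |  0
 0    1    0   |  0
 0    1    1   |  1
 1    0    0   |  0
 1    0    1   |  0
 1    1    0   |  0
 1    1    1   |  1
The formula is true on 2 of the 8 rows.

2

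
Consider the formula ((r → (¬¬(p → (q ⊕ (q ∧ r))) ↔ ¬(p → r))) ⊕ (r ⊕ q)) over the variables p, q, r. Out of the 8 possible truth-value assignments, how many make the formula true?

  p   |   q   |   r   |   φ  
----- | ----- | ----- | -----
 True |  True |  True |  True
 True |  True | False | False
 True | False |  True | False
 True | False | False |  True
False |  True |  True | False
False |  True | False | False
False | False |  True |  True
False | False | False |  True
The formula is true on 4 of the 8 rows.

4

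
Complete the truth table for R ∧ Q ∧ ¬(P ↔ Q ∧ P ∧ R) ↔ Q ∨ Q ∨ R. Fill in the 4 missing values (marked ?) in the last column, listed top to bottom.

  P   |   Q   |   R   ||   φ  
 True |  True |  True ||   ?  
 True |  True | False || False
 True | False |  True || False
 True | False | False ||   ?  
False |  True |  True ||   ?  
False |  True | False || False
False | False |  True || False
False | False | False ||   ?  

False, True, False, True

Row P=True, Q=True, R=True: (R ∧ Q ∧ ¬(P ↔ Q ∧ P ∧ R)) = False, (Q ∨ Q ∨ R) = True, so the formula = False.
Row P=True, Q=False, R=False: (R ∧ Q ∧ ¬(P ↔ Q ∧ P ∧ R)) = False, (Q ∨ Q ∨ R) = False, so the formula = True.
Row P=False, Q=True, R=True: (R ∧ Q ∧ ¬(P ↔ Q ∧ P ∧ R)) = False, (Q ∨ Q ∨ R) = True, so the formula = False.
Row P=False, Q=False, R=False: (R ∧ Q ∧ ¬(P ↔ Q ∧ P ∧ R)) = False, (Q ∨ Q ∨ R) = False, so the formula = True.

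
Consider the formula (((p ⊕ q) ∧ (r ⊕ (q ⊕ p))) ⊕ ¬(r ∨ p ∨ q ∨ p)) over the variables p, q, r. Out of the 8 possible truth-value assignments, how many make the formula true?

  p   |   q   |   r   |   φ  
----- | ----- | ----- | -----
 True |  True |  True | False
 True |  True | False | False
 True | False |  True | False
 True | False | False |  True
False |  True |  True | False
False |  True | False |  True
False | False |  True | False
False | False | False |  True
The formula is true on 3 of the 8 rows.

3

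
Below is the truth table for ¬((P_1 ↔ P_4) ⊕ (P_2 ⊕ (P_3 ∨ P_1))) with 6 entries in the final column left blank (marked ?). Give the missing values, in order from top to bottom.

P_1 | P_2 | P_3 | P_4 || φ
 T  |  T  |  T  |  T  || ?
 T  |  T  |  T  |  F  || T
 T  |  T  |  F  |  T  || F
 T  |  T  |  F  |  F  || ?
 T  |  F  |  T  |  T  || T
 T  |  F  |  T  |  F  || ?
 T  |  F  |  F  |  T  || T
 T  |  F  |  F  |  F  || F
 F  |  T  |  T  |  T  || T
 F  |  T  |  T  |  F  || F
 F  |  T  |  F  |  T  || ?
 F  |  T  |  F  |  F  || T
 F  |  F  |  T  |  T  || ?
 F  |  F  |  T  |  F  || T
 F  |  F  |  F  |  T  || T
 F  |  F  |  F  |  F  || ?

F, T, F, F, F, F

Row P_1=T, P_2=T, P_3=T, P_4=T: (P_1 ↔ P_4) = T, (P_2 ⊕ (P_3 ∨ P_1)) = F, ((P_1 ↔ P_4) ⊕ (P_2 ⊕ (P_3 ∨ P_1))) = T, so the formula = F.
Row P_1=T, P_2=T, P_3=F, P_4=F: (P_1 ↔ P_4) = F, (P_2 ⊕ (P_3 ∨ P_1)) = F, ((P_1 ↔ P_4) ⊕ (P_2 ⊕ (P_3 ∨ P_1))) = F, so the formula = T.
Row P_1=T, P_2=F, P_3=T, P_4=F: (P_1 ↔ P_4) = F, (P_2 ⊕ (P_3 ∨ P_1)) = T, ((P_1 ↔ P_4) ⊕ (P_2 ⊕ (P_3 ∨ P_1))) = T, so the formula = F.
Row P_1=F, P_2=T, P_3=F, P_4=T: (P_1 ↔ P_4) = F, (P_2 ⊕ (P_3 ∨ P_1)) = T, ((P_1 ↔ P_4) ⊕ (P_2 ⊕ (P_3 ∨ P_1))) = T, so the formula = F.
Row P_1=F, P_2=F, P_3=T, P_4=T: (P_1 ↔ P_4) = F, (P_2 ⊕ (P_3 ∨ P_1)) = T, ((P_1 ↔ P_4) ⊕ (P_2 ⊕ (P_3 ∨ P_1))) = T, so the formula = F.
Row P_1=F, P_2=F, P_3=F, P_4=F: (P_1 ↔ P_4) = T, (P_2 ⊕ (P_3 ∨ P_1)) = F, ((P_1 ↔ P_4) ⊕ (P_2 ⊕ (P_3 ∨ P_1))) = T, so the formula = F.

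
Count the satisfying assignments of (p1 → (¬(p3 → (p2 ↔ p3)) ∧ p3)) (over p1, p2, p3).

  p1  |   p2  |   p3  | (p2 ↔ p3) | (p3 → (p2 ↔ p3)) | ¬(p3 → (p2 ↔ p3)) | (¬(p3 → (p2 ↔ p3)) ∧ p3) |   φ  
----- | ----- | ----- | --------- | ---------------- | ----------------- | ------------------------ | -----
False | False | False |    True   |       True       |       False       |          False           |  True
False | False |  True |   False   |      False       |        True       |           True           |  True
False |  True | False |   False   |       True       |       False       |          False           |  True
False |  True |  True |    True   |       True       |       False       |          False           |  True
 True | False | False |    True   |       True       |       False       |          False           | False
 True | False |  True |   False   |      False       |        True       |           True           |  True
 True |  True | False |   False   |       True       |       False       |          False           | False
 True |  True |  True |    True   |       True       |       False       |          False           | False
The formula is true on 5 of the 8 rows.

5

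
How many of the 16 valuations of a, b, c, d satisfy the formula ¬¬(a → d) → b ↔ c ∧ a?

a | b | c | d | (a → d) | ¬(a → d) | ¬¬(a → d) | (¬¬(a → d) → b) | (c ∧ a) | ((¬¬(a → d) → b) ↔ (c ∧ a))
- | - | - | - | ------- | -------- | --------- | --------------- | ------- | ---------------------------
T | T | T | T |    T    |    F     |     T     |        T        |    T    |              T             
T | T | T | F |    F    |    T     |     F     |        T        |    T    |              T             
T | T | F | T |    T    |    F     |     T     |        T        |    F    |              F             
T | T | F | F |    F    |    T     |     F     |        T        |    F    |              F             
T | F | T | T |    T    |    F     |     T     |        F        |    T    |              F             
T | F | T | F |    F    |    T     |     F     |        T        |    T    |              T             
T | F | F | T |    T    |    F     |     T     |        F        |    F    |              T             
T | F | F | F |    F    |    T     |     F     |        T        |    F    |              F             
F | T | T | T |    T    |    F     |     T     |        T        |    F    |              F             
F | T | T | F |    T    |    F     |     T     |        T        |    F    |              F             
F | T | F | T |    T    |    F     |     T     |        T        |    F    |              F             
F | T | F | F |    T    |    F     |     T     |        T        |    F    |              F             
F | F | T | T |    T    |    F     |     T     |        F        |    F    |              T             
F | F | T | F |    T    |    F     |     T     |        F        |    F    |              T             
F | F | F | T |    T    |    F     |     T     |        F        |    F    |              T             
F | F | F | F |    T    |    F     |     T     |        F        |    F    |              T             
The formula is true on 8 of the 16 rows.

8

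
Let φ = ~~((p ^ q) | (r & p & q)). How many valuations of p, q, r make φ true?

  p      q      r       (p ^ q)  (r & p & q)  ((p ^ q) | (r & p & q))  ~((p ^ q) | (r & p & q))  ~~((p ^ q) | (r & p & q))
 True   True   True      False       True               True                    False                       True          
 True   True  False      False      False              False                     True                      False          
 True  False   True       True      False               True                    False                       True          
 True  False  False       True      False               True                    False                       True          
False   True   True       True      False               True                    False                       True          
False   True  False       True      False               True                    False                       True          
False  False   True      False      False              False                     True                      False          
False  False  False      False      False              False                     True                      False          
The formula is true on 5 of the 8 rows.

5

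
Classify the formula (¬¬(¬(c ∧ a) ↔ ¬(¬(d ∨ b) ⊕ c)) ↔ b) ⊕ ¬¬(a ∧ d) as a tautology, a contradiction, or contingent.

a  b  c  d  |  (c ∧ a)  ¬(c ∧ a)  (d ∨ b)  ¬(d ∨ b)  (¬(d ∨ b) ⊕ c)  ¬(¬(d ∨ b) ⊕ c)  (¬(c ∧ a) ↔ ¬(¬(d ∨ b) ⊕ c))  (a ∧ d)  ¬(a ∧ d)  ¬¬(a ∧ d)  φ
0  0  0  0  |     0        1         0        1            1                0                      0                   0        1          0      1
0  0  0  1  |     0        1         1        0            0                1                      1                   0        1          0      0
0  0  1  0  |     0        1         0        1            0                1                      1                   0        1          0      0
0  0  1  1  |     0        1         1        0            1                0                      0                   0        1          0      1
0  1  0  0  |     0        1         1        0            0                1                      1                   0        1          0      1
0  1  0  1  |     0        1         1        0            0                1                      1                   0        1          0      1
0  1  1  0  |     0        1         1        0            1                0                      0                   0        1          0      0
0  1  1  1  |     0        1         1        0            1                0                      0                   0        1          0      0
1  0  0  0  |     0        1         0        1            1                0                      0                   0        1          0      1
1  0  0  1  |     0        1         1        0            0                1                      1                   1        0          1      1
1  0  1  0  |     1        0         0        1            0                1                      0                   0        1          0      1
1  0  1  1  |     1        0         1        0            1                0                      1                   1        0          1      1
1  1  0  0  |     0        1         1        0            0                1                      1                   0        1          0      1
1  1  0  1  |     0        1         1        0            0                1                      1                   1        0          1      0
1  1  1  0  |     1        0         1        0            1                0                      1                   0        1          0      1
1  1  1  1  |     1        0         1        0            1                0                      1                   1        0          1      0
10 of 16 rows are 1, so the formula is contingent.

contingent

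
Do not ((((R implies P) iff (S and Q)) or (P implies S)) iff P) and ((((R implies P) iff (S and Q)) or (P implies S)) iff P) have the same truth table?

P | Q | R | S | φ | ψ
- | - | - | - | - | -
T | T | T | T | F | T
T | T | T | F | T | F
T | T | F | T | F | T
T | T | F | F | T | F
T | F | T | T | F | T
T | F | T | F | T | F
T | F | F | T | F | T
T | F | F | F | T | F
F | T | T | T | T | F
F | T | T | F | T | F
F | T | F | T | T | F
F | T | F | F | T | F
F | F | T | T | T | F
F | F | T | F | T | F
F | F | F | T | T | F
F | F | F | F | T | F
The columns differ at P=T, Q=T, R=T, S=T (φ=F, ψ=T), so they are not equivalent.

not equivalent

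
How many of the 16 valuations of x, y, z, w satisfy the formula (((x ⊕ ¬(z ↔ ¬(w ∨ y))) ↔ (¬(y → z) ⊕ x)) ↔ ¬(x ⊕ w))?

8

x  y  z  w  |  (w ∨ y)  ¬(w ∨ y)  (z ↔ ¬(w ∨ y))  ¬(z ↔ ¬(w ∨ y))  (x ⊕ ¬(z ↔ ¬(w ∨ y)))  (y → z)  ¬(y → z)  (¬(y → z) ⊕ x)  (x ⊕ w)  ¬(x ⊕ w)  φ
T  T  T  T  |     T        F            F                T                   F               T        F            T            F        T      F
T  T  T  F  |     T        F            F                T                   F               T        F            T            T        F      T
T  T  F  T  |     T        F            T                F                   T               F        T            F            F        T      F
T  T  F  F  |     T        F            T                F                   T               F        T            F            T        F      T
T  F  T  T  |     T        F            F                T                   F               T        F            T            F        T      F
T  F  T  F  |     F        T            T                F                   T               T        F            T            T        F      F
T  F  F  T  |     T        F            T                F                   T               T        F            T            F        T      T
T  F  F  F  |     F        T            F                T                   F               T        F            T            T        F      T
F  T  T  T  |     T        F            F                T                   T               T        F            F            T        F      T
F  T  T  F  |     T        F            F                T                   T               T        F            F            F        T      F
F  T  F  T  |     T        F            T                F                   F               F        T            T            T        F      T
F  T  F  F  |     T        F            T                F                   F               F        T            T            F        T      F
F  F  T  T  |     T        F            F                T                   T               T        F            F            T        F      T
F  F  T  F  |     F        T            T                F                   F               T        F            F            F        T      T
F  F  F  T  |     T        F            T                F                   F               T        F            F            T        F      F
F  F  F  F  |     F        T            F                T                   T               T        F            F            F        T      F
The formula is true on 8 of the 16 rows.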